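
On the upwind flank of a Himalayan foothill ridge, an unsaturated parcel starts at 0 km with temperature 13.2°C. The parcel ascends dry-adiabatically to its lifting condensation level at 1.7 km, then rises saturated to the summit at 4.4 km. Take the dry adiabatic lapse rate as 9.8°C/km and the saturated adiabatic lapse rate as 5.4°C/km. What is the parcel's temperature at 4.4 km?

Dry to 1700 m: -9.8 × 1.7 km = -16.66°C, so T = -3.46°C.
Saturated to 4400 m: -5.4 × 2.7 km = -14.58°C, so T = -18.04°C.

-18.04°C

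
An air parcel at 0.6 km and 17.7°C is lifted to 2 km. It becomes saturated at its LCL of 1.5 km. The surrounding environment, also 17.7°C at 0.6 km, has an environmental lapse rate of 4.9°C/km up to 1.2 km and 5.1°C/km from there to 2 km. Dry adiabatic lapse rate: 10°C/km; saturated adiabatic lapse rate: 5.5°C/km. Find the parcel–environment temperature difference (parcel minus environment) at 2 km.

-4.73°C (parcel cooler than environment)

Parcel:
  600 → 1500 m (dry, 10°C/km): ΔT = -10 × 0.9 = -9°C → T = 8.7°C
  1500 → 2000 m (saturated, 5.5°C/km): ΔT = -5.5 × 0.5 = -2.75°C → T = 5.95°C
Environment:
  600 → 1200 m (environment, lower layer, 4.9°C/km): ΔT = -4.9 × 0.6 = -2.94°C → T = 14.76°C
  1200 → 2000 m (environment, upper layer, 5.1°C/km): ΔT = -5.1 × 0.8 = -4.08°C → T = 10.68°C
T_parcel − T_env = 5.95 − 10.68 = -4.73°C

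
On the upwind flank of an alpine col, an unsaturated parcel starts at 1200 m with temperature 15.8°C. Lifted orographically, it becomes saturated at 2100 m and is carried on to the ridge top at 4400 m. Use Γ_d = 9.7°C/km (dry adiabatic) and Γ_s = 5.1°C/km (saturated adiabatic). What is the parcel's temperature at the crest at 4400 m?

-4.66°C

1200 → 2100 m (dry, 9.7°C/km): ΔT = -9.7 × 0.9 = -8.73°C → T = 7.07°C
2100 → 4400 m (saturated, 5.1°C/km): ΔT = -5.1 × 2.3 = -11.73°C → T = -4.66°C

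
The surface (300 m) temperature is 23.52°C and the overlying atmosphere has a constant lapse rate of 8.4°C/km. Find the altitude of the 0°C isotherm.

Height above start = (23.52 − 0) / 8.4 = 2.8 km
Altitude = 300 m + 2800 m = 3100 m

3100 m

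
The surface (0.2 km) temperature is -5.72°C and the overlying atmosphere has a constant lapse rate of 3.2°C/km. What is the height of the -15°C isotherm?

3.1 km

Height above start = (-5.72 − (-15)) / 3.2 = 2.9 km
Altitude = 200 m + 2900 m = 3100 m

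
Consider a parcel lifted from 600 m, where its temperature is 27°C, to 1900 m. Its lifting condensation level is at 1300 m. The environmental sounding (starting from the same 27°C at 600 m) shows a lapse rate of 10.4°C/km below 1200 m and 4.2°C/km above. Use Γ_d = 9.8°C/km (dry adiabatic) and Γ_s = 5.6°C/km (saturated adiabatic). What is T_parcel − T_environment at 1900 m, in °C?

-1.04°C (parcel cooler than environment)

Parcel:
  Dry to 1300 m: -9.8 × 0.7 km = -6.86°C, so T = 20.14°C.
  Saturated to 1900 m: -5.6 × 0.6 km = -3.36°C, so T = 16.78°C.
Environment:
  Environment, lower layer to 1200 m: -10.4 × 0.6 km = -6.24°C, so T = 20.76°C.
  Environment, upper layer to 1900 m: -4.2 × 0.7 km = -2.94°C, so T = 17.82°C.
T_parcel − T_env = 16.78 − 17.82 = -1.04°C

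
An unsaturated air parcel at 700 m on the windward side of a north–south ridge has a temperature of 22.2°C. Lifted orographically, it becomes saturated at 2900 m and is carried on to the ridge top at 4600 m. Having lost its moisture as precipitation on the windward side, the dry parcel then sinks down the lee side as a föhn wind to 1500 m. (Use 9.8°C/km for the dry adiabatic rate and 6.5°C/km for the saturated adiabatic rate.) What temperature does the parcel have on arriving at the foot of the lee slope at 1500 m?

19.97°C

Dry to 2900 m: -9.8 × 2.2 km = -21.56°C, so T = 0.64°C.
Saturated to 4600 m: -6.5 × 1.7 km = -11.05°C, so T = -10.41°C.
Dry descent to 1500 m: +9.8 × 3.1 km = +30.38°C, so T = 19.97°C.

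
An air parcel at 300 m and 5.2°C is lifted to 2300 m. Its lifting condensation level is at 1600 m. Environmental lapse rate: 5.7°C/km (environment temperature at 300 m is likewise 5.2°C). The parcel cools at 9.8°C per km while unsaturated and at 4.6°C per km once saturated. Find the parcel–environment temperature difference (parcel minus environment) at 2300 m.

Parcel:
  300–1600 m, dry: Δz = 1.3 km ⇒ ΔT = -12.74°C; T = -7.54°C
  1600–2300 m, saturated: Δz = 0.7 km ⇒ ΔT = -3.22°C; T = -10.76°C
Environment:
  300–2300 m, environment: Δz = 2 km ⇒ ΔT = -11.4°C; T = -6.2°C
T_parcel − T_env = -10.76 − (-6.2) = -4.56°C

-4.56°C (parcel cooler than environment)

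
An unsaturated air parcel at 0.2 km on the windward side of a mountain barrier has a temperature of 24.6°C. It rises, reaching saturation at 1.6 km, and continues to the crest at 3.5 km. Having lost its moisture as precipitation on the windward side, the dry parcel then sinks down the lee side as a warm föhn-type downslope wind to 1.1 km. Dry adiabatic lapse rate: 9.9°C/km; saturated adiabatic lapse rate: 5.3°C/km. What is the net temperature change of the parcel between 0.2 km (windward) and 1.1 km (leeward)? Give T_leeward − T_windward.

200–1600 m, dry: Δz = 1.4 km ⇒ ΔT = -13.86°C; T = 10.74°C
1600–3500 m, saturated: Δz = 1.9 km ⇒ ΔT = -10.07°C; T = 0.67°C
3500–1100 m, dry descent: Δz = 2.4 km ⇒ ΔT = +23.76°C; T = 24.43°C
Net change vs windward start: 24.43 − 24.6 = -0.17°C

-0.17°C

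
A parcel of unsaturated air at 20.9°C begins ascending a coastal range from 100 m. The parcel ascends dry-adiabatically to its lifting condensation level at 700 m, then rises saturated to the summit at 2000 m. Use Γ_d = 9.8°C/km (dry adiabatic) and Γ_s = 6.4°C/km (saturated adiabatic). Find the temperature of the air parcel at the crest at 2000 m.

100 → 700 m (dry, 9.8°C/km): ΔT = -9.8 × 0.6 = -5.88°C → T = 15.02°C
700 → 2000 m (saturated, 6.4°C/km): ΔT = -6.4 × 1.3 = -8.32°C → T = 6.7°C

6.7°C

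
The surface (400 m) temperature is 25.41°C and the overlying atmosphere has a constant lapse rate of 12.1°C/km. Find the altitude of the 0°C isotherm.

2500 m

Height above start = (25.41 − 0) / 12.1 = 2.1 km
Altitude = 400 m + 2100 m = 2500 m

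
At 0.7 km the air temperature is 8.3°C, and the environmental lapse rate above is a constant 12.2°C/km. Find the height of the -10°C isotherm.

Height above start = (8.3 − (-10)) / 12.2 = 1.5 km
Altitude = 700 m + 1500 m = 2200 m

2.2 km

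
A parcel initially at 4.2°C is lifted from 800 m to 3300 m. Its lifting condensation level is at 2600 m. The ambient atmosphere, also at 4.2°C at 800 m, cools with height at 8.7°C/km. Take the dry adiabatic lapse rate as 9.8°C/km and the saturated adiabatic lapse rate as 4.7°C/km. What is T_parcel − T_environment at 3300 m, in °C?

Parcel:
  800 → 2600 m (dry, 9.8°C/km): ΔT = -9.8 × 1.8 = -17.64°C → T = -13.44°C
  2600 → 3300 m (saturated, 4.7°C/km): ΔT = -4.7 × 0.7 = -3.29°C → T = -16.73°C
Environment:
  800 → 3300 m (environment, 8.7°C/km): ΔT = -8.7 × 2.5 = -21.75°C → T = -17.55°C
T_parcel − T_env = -16.73 − (-17.55) = +0.82°C

+0.82°C (parcel warmer than environment)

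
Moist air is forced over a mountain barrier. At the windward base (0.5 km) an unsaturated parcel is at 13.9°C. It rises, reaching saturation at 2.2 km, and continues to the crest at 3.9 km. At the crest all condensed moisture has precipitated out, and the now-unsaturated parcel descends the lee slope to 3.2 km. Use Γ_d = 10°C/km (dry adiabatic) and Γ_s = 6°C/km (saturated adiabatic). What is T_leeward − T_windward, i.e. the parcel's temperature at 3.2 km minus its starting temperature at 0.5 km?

-20.2°C

Dry to 2200 m: -10 × 1.7 km = -17°C, so T = -3.1°C.
Saturated to 3900 m: -6 × 1.7 km = -10.2°C, so T = -13.3°C.
Dry descent to 3200 m: +10 × 0.7 km = +7°C, so T = -6.3°C.
Net change vs windward start: -6.3 − 13.9 = -20.2°C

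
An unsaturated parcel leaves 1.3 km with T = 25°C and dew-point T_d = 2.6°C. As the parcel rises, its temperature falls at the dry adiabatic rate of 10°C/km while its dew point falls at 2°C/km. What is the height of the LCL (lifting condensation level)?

4.1 km

T and T_d converge at 10 − 2 = 8°C per km
Height above start = (25 − 2.6) / 8 = 2.8 km
LCL altitude = 1300 m + 2800 m = 4100 m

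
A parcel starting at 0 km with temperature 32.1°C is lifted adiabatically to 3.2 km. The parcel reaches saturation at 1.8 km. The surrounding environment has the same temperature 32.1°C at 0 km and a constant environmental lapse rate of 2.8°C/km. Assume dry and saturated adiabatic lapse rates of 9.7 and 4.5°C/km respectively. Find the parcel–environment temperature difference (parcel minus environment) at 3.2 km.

Parcel:
  0–1800 m, dry: Δz = 1.8 km ⇒ ΔT = -17.46°C; T = 14.64°C
  1800–3200 m, saturated: Δz = 1.4 km ⇒ ΔT = -6.3°C; T = 8.34°C
Environment:
  0–3200 m, environment: Δz = 3.2 km ⇒ ΔT = -8.96°C; T = 23.14°C
T_parcel − T_env = 8.34 − 23.14 = -14.8°C

-14.8°C (parcel cooler than environment)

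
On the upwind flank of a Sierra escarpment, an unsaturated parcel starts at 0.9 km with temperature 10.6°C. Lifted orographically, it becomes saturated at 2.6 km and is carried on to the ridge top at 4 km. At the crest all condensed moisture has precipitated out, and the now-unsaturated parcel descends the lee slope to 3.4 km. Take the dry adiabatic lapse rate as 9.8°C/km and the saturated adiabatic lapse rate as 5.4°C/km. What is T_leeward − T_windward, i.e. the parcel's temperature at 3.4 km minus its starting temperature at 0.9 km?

-18.34°C

900 → 2600 m (dry, 9.8°C/km): ΔT = -9.8 × 1.7 = -16.66°C → T = -6.06°C
2600 → 4000 m (saturated, 5.4°C/km): ΔT = -5.4 × 1.4 = -7.56°C → T = -13.62°C
4000 → 3400 m (dry descent, 9.8°C/km): ΔT = +9.8 × 0.6 = +5.88°C → T = -7.74°C
Net change vs windward start: -7.74 − 10.6 = -18.34°C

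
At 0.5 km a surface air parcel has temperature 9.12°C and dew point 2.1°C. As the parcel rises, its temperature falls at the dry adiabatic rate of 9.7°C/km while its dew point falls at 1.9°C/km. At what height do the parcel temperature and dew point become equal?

1.4 km

T and T_d converge at 9.7 − 1.9 = 7.8°C per km
Height above start = (9.12 − 2.1) / 7.8 = 0.9 km
LCL altitude = 500 m + 900 m = 1400 m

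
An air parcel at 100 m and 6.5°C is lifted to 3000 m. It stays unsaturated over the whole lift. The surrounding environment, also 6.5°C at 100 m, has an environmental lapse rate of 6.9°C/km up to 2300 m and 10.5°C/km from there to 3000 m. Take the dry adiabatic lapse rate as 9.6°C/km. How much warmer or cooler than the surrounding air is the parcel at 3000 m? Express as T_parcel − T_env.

-5.31°C (parcel cooler than environment)

Parcel:
  Dry to 3000 m: -9.6 × 2.9 km = -27.84°C, so T = -21.34°C.
Environment:
  Environment, lower layer to 2300 m: -6.9 × 2.2 km = -15.18°C, so T = -8.68°C.
  Environment, upper layer to 3000 m: -10.5 × 0.7 km = -7.35°C, so T = -16.03°C.
T_parcel − T_env = -21.34 − (-16.03) = -5.31°C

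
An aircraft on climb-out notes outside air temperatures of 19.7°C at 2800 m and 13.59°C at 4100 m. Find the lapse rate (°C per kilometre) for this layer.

4.7°C/km

Γ = −ΔT/Δz = (19.7 − 13.59) / (4100 − 2800) m
  = 6.11°C / 1.3 km = 4.7°C/km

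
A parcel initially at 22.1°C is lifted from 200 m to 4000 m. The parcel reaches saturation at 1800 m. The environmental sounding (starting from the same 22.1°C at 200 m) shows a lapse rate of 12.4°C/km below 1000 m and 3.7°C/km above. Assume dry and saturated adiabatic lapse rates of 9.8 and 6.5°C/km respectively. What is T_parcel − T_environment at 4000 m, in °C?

-8.96°C (parcel cooler than environment)

Parcel:
  Dry to 1800 m: -9.8 × 1.6 km = -15.68°C, so T = 6.42°C.
  Saturated to 4000 m: -6.5 × 2.2 km = -14.3°C, so T = -7.88°C.
Environment:
  Environment, lower layer to 1000 m: -12.4 × 0.8 km = -9.92°C, so T = 12.18°C.
  Environment, upper layer to 4000 m: -3.7 × 3 km = -11.1°C, so T = 1.08°C.
T_parcel − T_env = -7.88 − 1.08 = -8.96°C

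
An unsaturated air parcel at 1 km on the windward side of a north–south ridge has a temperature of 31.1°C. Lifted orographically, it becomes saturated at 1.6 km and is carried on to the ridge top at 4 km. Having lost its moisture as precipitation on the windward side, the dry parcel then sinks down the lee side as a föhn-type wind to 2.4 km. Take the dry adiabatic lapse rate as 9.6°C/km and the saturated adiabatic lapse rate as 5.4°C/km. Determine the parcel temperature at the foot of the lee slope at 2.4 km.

1000 → 1600 m (dry, 9.6°C/km): ΔT = -9.6 × 0.6 = -5.76°C → T = 25.34°C
1600 → 4000 m (saturated, 5.4°C/km): ΔT = -5.4 × 2.4 = -12.96°C → T = 12.38°C
4000 → 2400 m (dry descent, 9.6°C/km): ΔT = +9.6 × 1.6 = +15.36°C → T = 27.74°C

27.74°C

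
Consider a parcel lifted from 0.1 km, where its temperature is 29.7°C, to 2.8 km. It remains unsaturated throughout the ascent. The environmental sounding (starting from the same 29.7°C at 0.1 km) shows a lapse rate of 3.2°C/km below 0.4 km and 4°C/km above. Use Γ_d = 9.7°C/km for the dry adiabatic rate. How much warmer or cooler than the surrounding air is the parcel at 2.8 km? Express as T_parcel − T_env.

-15.63°C (parcel cooler than environment)

Parcel:
  100 → 2800 m (dry, 9.7°C/km): ΔT = -9.7 × 2.7 = -26.19°C → T = 3.51°C
Environment:
  100 → 400 m (environment, lower layer, 3.2°C/km): ΔT = -3.2 × 0.3 = -0.96°C → T = 28.74°C
  400 → 2800 m (environment, upper layer, 4°C/km): ΔT = -4 × 2.4 = -9.6°C → T = 19.14°C
T_parcel − T_env = 3.51 − 19.14 = -15.63°C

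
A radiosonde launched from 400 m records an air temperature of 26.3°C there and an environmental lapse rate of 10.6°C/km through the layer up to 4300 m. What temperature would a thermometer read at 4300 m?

From 400 m to 4300 m (environmental): cools by 10.6 × 3.9 = 41.34°C, giving -15.04°C.

-15.04°C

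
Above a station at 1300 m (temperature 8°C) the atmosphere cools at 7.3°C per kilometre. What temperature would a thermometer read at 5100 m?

1300 → 5100 m (environmental, 7.3°C/km): ΔT = -7.3 × 3.8 = -27.74°C → T = -19.74°C

-19.74°C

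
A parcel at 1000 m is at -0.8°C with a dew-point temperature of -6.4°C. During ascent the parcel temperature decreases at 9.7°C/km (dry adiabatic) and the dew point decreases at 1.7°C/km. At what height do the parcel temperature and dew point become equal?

T and T_d converge at 9.7 − 1.7 = 8°C per km
Height above start = (-0.8 − (-6.4)) / 8 = 0.7 km
LCL altitude = 1000 m + 700 m = 1700 m

1700 m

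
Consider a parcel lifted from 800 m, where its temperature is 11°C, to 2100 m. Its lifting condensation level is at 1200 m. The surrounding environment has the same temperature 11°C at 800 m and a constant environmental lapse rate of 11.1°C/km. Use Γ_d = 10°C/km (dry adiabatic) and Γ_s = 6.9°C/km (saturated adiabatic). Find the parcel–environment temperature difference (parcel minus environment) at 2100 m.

+4.22°C (parcel warmer than environment)

Parcel:
  From 800 m to 1200 m (dry): cools by 10 × 0.4 = 4°C, giving 7°C.
  From 1200 m to 2100 m (saturated): cools by 6.9 × 0.9 = 6.21°C, giving 0.79°C.
Environment:
  From 800 m to 2100 m (environment): cools by 11.1 × 1.3 = 14.43°C, giving -3.43°C.
T_parcel − T_env = 0.79 − (-3.43) = +4.22°C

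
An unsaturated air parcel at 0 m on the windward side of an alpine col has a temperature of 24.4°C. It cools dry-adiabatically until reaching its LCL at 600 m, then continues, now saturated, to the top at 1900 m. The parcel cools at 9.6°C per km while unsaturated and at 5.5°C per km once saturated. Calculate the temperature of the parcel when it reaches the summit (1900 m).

0–600 m, dry: Δz = 0.6 km ⇒ ΔT = -5.76°C; T = 18.64°C
600–1900 m, saturated: Δz = 1.3 km ⇒ ΔT = -7.15°C; T = 11.49°C

11.49°C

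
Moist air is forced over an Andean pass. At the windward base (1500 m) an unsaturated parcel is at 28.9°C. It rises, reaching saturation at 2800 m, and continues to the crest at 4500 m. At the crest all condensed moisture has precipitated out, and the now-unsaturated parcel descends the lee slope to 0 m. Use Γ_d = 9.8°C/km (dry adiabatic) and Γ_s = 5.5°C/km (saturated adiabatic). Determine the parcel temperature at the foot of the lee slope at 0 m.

50.91°C

1500 → 2800 m (dry, 9.8°C/km): ΔT = -9.8 × 1.3 = -12.74°C → T = 16.16°C
2800 → 4500 m (saturated, 5.5°C/km): ΔT = -5.5 × 1.7 = -9.35°C → T = 6.81°C
4500 → 0 m (dry descent, 9.8°C/km): ΔT = +9.8 × 4.5 = +44.1°C → T = 50.91°C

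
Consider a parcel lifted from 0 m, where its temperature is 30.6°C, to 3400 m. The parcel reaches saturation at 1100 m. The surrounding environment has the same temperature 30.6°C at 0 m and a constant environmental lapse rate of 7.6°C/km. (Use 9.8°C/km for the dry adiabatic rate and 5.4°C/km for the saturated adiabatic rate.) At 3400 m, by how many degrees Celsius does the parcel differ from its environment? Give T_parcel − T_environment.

Parcel:
  From 0 m to 1100 m (dry): cools by 9.8 × 1.1 = 10.78°C, giving 19.82°C.
  From 1100 m to 3400 m (saturated): cools by 5.4 × 2.3 = 12.42°C, giving 7.4°C.
Environment:
  From 0 m to 3400 m (environment): cools by 7.6 × 3.4 = 25.84°C, giving 4.76°C.
T_parcel − T_env = 7.4 − 4.76 = +2.64°C

+2.64°C (parcel warmer than environment)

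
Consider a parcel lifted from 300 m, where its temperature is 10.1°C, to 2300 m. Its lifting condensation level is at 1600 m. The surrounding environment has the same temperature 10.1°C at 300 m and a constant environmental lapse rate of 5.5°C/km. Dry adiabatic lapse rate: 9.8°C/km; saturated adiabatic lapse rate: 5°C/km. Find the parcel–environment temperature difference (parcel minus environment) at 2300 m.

Parcel:
  300–1600 m, dry: Δz = 1.3 km ⇒ ΔT = -12.74°C; T = -2.64°C
  1600–2300 m, saturated: Δz = 0.7 km ⇒ ΔT = -3.5°C; T = -6.14°C
Environment:
  300–2300 m, environment: Δz = 2 km ⇒ ΔT = -11°C; T = -0.9°C
T_parcel − T_env = -6.14 − (-0.9) = -5.24°C

-5.24°C (parcel cooler than environment)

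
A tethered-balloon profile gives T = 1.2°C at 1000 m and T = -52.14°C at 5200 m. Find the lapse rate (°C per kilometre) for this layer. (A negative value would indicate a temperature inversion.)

12.7°C/km

Γ = −ΔT/Δz = (1.2 − (-52.14)) / (5200 − 1000) m
  = 53.34°C / 4.2 km = 12.7°C/km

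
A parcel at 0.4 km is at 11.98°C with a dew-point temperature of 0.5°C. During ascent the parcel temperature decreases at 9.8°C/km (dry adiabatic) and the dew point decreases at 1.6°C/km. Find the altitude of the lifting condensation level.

1.8 km

T and T_d converge at 9.8 − 1.6 = 8.2°C per km
Height above start = (11.98 − 0.5) / 8.2 = 1.4 km
LCL altitude = 400 m + 1400 m = 1800 m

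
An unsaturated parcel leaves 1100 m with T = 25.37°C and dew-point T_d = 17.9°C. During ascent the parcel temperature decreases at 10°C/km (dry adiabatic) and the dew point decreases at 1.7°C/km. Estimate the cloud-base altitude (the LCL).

T and T_d converge at 10 − 1.7 = 8.3°C per km
Height above start = (25.37 − 17.9) / 8.3 = 0.9 km
LCL altitude = 1100 m + 900 m = 2000 m

2000 m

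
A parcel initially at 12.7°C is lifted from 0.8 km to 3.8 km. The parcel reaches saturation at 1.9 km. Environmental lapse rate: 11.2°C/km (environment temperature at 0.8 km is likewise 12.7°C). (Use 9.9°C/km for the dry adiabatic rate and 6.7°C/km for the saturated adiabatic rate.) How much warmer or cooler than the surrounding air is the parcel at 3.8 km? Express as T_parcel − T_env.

Parcel:
  From 800 m to 1900 m (dry): cools by 9.9 × 1.1 = 10.89°C, giving 1.81°C.
  From 1900 m to 3800 m (saturated): cools by 6.7 × 1.9 = 12.73°C, giving -10.92°C.
Environment:
  From 800 m to 3800 m (environment): cools by 11.2 × 3 = 33.6°C, giving -20.9°C.
T_parcel − T_env = -10.92 − (-20.9) = +9.98°C

+9.98°C (parcel warmer than environment)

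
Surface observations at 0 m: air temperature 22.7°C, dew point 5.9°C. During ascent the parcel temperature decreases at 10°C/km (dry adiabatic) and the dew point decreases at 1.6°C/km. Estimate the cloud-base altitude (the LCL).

T and T_d converge at 10 − 1.6 = 8.4°C per km
Height above start = (22.7 − 5.9) / 8.4 = 2 km
LCL altitude = 0 m + 2000 m = 2000 m

2000 m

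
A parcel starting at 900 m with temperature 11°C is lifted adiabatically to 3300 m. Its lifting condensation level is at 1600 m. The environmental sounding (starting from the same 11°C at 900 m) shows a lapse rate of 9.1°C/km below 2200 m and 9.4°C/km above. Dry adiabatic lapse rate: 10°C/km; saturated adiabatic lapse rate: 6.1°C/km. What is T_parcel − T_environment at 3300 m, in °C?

Parcel:
  900–1600 m, dry: Δz = 0.7 km ⇒ ΔT = -7°C; T = 4°C
  1600–3300 m, saturated: Δz = 1.7 km ⇒ ΔT = -10.37°C; T = -6.37°C
Environment:
  900–2200 m, environment, lower layer: Δz = 1.3 km ⇒ ΔT = -11.83°C; T = -0.83°C
  2200–3300 m, environment, upper layer: Δz = 1.1 km ⇒ ΔT = -10.34°C; T = -11.17°C
T_parcel − T_env = -6.37 − (-11.17) = +4.8°C

+4.8°C (parcel warmer than environment)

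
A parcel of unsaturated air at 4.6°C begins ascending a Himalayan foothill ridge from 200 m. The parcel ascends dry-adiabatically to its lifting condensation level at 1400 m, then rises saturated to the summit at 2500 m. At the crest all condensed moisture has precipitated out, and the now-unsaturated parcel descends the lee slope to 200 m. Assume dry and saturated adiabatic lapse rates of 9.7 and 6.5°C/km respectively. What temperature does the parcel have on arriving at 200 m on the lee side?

From 200 m to 1400 m (dry): cools by 9.7 × 1.2 = 11.64°C, giving -7.04°C.
From 1400 m to 2500 m (saturated): cools by 6.5 × 1.1 = 7.15°C, giving -14.19°C.
From 2500 m to 200 m (dry descent): warms by 9.7 × 2.3 = 22.31°C, giving 8.12°C.

8.12°C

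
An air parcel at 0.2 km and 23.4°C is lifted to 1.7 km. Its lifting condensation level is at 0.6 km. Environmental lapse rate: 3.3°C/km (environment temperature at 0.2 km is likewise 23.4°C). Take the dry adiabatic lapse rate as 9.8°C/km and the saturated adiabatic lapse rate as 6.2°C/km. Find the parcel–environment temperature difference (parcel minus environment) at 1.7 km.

Parcel:
  200 → 600 m (dry, 9.8°C/km): ΔT = -9.8 × 0.4 = -3.92°C → T = 19.48°C
  600 → 1700 m (saturated, 6.2°C/km): ΔT = -6.2 × 1.1 = -6.82°C → T = 12.66°C
Environment:
  200 → 1700 m (environment, 3.3°C/km): ΔT = -3.3 × 1.5 = -4.95°C → T = 18.45°C
T_parcel − T_env = 12.66 − 18.45 = -5.79°C

-5.79°C (parcel cooler than environment)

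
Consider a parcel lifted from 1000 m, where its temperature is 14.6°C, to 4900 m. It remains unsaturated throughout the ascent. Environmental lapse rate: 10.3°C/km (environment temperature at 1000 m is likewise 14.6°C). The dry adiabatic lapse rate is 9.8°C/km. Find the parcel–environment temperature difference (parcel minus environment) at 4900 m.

Parcel:
  From 1000 m to 4900 m (dry): cools by 9.8 × 3.9 = 38.22°C, giving -23.62°C.
Environment:
  From 1000 m to 4900 m (environment): cools by 10.3 × 3.9 = 40.17°C, giving -25.57°C.
T_parcel − T_env = -23.62 − (-25.57) = +1.95°C

+1.95°C (parcel warmer than environment)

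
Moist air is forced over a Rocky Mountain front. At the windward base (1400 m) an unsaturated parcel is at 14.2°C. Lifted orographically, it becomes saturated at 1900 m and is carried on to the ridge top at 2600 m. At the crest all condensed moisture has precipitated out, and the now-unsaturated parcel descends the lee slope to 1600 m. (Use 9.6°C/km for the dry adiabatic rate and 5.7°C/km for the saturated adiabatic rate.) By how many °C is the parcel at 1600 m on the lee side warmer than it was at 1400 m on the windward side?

+0.81°C

Dry to 1900 m: -9.6 × 0.5 km = -4.8°C, so T = 9.4°C.
Saturated to 2600 m: -5.7 × 0.7 km = -3.99°C, so T = 5.41°C.
Dry descent to 1600 m: +9.6 × 1 km = +9.6°C, so T = 15.01°C.
Net change vs windward start: 15.01 − 14.2 = +0.81°C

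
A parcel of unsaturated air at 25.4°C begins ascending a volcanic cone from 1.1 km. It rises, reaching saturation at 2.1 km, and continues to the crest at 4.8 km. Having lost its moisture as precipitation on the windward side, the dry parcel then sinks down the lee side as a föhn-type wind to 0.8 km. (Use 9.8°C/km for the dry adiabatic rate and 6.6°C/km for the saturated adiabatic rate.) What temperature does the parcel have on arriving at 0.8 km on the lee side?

From 1100 m to 2100 m (dry): cools by 9.8 × 1 = 9.8°C, giving 15.6°C.
From 2100 m to 4800 m (saturated): cools by 6.6 × 2.7 = 17.82°C, giving -2.22°C.
From 4800 m to 800 m (dry descent): warms by 9.8 × 4 = 39.2°C, giving 36.98°C.

36.98°C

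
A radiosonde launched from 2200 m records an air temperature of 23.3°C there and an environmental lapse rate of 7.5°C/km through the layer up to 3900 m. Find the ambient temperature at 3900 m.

From 2200 m to 3900 m (environmental): cools by 7.5 × 1.7 = 12.75°C, giving 10.55°C.

10.55°C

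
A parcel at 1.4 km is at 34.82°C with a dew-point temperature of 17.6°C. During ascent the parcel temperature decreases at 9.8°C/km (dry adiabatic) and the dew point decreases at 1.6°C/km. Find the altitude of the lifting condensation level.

3.5 km

T and T_d converge at 9.8 − 1.6 = 8.2°C per km
Height above start = (34.82 − 17.6) / 8.2 = 2.1 km
LCL altitude = 1400 m + 2100 m = 3500 m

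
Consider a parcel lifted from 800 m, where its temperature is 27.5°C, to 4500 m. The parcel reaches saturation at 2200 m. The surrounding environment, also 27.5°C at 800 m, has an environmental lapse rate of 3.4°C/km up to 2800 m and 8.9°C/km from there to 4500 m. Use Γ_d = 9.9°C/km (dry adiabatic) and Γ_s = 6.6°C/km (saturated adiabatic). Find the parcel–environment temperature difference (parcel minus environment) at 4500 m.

-7.11°C (parcel cooler than environment)

Parcel:
  Dry to 2200 m: -9.9 × 1.4 km = -13.86°C, so T = 13.64°C.
  Saturated to 4500 m: -6.6 × 2.3 km = -15.18°C, so T = -1.54°C.
Environment:
  Environment, lower layer to 2800 m: -3.4 × 2 km = -6.8°C, so T = 20.7°C.
  Environment, upper layer to 4500 m: -8.9 × 1.7 km = -15.13°C, so T = 5.57°C.
T_parcel − T_env = -1.54 − 5.57 = -7.11°C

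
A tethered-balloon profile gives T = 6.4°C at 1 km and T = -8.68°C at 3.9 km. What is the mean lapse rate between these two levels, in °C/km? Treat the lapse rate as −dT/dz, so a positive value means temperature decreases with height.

Γ = −ΔT/Δz = (6.4 − (-8.68)) / (3900 − 1000) m
  = 15.08°C / 2.9 km = 5.2°C/km

5.2°C/km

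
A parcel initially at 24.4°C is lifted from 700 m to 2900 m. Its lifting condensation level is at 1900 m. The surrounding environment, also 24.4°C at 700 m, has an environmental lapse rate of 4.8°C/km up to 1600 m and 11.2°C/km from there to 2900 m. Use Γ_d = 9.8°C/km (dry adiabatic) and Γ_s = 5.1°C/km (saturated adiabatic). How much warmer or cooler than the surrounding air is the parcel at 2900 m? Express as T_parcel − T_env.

+2.02°C (parcel warmer than environment)

Parcel:
  Dry to 1900 m: -9.8 × 1.2 km = -11.76°C, so T = 12.64°C.
  Saturated to 2900 m: -5.1 × 1 km = -5.1°C, so T = 7.54°C.
Environment:
  Environment, lower layer to 1600 m: -4.8 × 0.9 km = -4.32°C, so T = 20.08°C.
  Environment, upper layer to 2900 m: -11.2 × 1.3 km = -14.56°C, so T = 5.52°C.
T_parcel − T_env = 7.54 − 5.52 = +2.02°C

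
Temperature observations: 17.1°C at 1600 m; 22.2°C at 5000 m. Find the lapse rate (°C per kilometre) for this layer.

-1.5°C/km

Γ = −ΔT/Δz = (17.1 − 22.2) / (5000 − 1600) m
  = -5.1°C / 3.4 km = -1.5°C/km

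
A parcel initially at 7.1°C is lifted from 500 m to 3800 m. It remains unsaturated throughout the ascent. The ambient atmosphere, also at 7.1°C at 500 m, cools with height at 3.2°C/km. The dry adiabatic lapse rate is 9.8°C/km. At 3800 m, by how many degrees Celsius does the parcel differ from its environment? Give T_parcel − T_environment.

Parcel:
  500–3800 m, dry: Δz = 3.3 km ⇒ ΔT = -32.34°C; T = -25.24°C
Environment:
  500–3800 m, environment: Δz = 3.3 km ⇒ ΔT = -10.56°C; T = -3.46°C
T_parcel − T_env = -25.24 − (-3.46) = -21.78°C

-21.78°C (parcel cooler than environment)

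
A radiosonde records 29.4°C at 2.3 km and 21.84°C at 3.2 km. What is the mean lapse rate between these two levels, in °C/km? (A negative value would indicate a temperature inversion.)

8.4°C/km

Γ = −ΔT/Δz = (29.4 − 21.84) / (3200 − 2300) m
  = 7.56°C / 0.9 km = 8.4°C/km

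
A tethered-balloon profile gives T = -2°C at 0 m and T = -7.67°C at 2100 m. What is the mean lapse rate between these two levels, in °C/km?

2.7°C/km

Γ = −ΔT/Δz = (-2 − (-7.67)) / (2100 − 0) m
  = 5.67°C / 2.1 km = 2.7°C/km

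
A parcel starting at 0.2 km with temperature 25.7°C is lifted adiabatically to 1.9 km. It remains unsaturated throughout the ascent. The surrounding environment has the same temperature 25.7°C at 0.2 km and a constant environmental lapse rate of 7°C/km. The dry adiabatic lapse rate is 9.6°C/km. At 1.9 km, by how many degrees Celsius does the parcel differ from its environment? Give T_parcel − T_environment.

-4.42°C (parcel cooler than environment)

Parcel:
  Dry to 1900 m: -9.6 × 1.7 km = -16.32°C, so T = 9.38°C.
Environment:
  Environment to 1900 m: -7 × 1.7 km = -11.9°C, so T = 13.8°C.
T_parcel − T_env = 9.38 − 13.8 = -4.42°C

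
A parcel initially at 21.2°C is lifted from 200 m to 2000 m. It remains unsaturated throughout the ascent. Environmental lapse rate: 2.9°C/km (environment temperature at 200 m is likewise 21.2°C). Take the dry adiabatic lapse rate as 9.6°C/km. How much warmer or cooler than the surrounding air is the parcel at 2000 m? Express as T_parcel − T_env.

Parcel:
  From 200 m to 2000 m (dry): cools by 9.6 × 1.8 = 17.28°C, giving 3.92°C.
Environment:
  From 200 m to 2000 m (environment): cools by 2.9 × 1.8 = 5.22°C, giving 15.98°C.
T_parcel − T_env = 3.92 − 15.98 = -12.06°C

-12.06°C (parcel cooler than environment)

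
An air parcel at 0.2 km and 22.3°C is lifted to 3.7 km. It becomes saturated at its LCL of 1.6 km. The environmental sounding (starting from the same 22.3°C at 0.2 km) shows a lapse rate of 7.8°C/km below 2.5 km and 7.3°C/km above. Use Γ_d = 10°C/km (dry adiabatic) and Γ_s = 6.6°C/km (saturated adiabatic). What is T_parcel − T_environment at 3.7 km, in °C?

Parcel:
  200–1600 m, dry: Δz = 1.4 km ⇒ ΔT = -14°C; T = 8.3°C
  1600–3700 m, saturated: Δz = 2.1 km ⇒ ΔT = -13.86°C; T = -5.56°C
Environment:
  200–2500 m, environment, lower layer: Δz = 2.3 km ⇒ ΔT = -17.94°C; T = 4.36°C
  2500–3700 m, environment, upper layer: Δz = 1.2 km ⇒ ΔT = -8.76°C; T = -4.4°C
T_parcel − T_env = -5.56 − (-4.4) = -1.16°C

-1.16°C (parcel cooler than environment)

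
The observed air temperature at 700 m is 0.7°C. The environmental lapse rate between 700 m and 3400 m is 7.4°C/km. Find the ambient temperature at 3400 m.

700–3400 m, environmental: Δz = 2.7 km ⇒ ΔT = -19.98°C; T = -19.28°C

-19.28°C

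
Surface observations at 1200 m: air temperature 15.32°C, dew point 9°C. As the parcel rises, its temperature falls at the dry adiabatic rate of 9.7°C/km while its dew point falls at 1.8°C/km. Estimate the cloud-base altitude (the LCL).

T and T_d converge at 9.7 − 1.8 = 7.9°C per km
Height above start = (15.32 − 9) / 7.9 = 0.8 km
LCL altitude = 1200 m + 800 m = 2000 m

2000 m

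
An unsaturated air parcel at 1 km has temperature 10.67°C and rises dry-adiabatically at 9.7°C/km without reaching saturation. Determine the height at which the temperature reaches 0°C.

2.1 km

Height above start = (10.67 − 0) / 9.7 = 1.1 km
Altitude = 1000 m + 1100 m = 2100 m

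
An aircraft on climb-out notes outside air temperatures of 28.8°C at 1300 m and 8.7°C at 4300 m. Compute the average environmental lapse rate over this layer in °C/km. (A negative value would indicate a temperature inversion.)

6.7°C/km

Γ = −ΔT/Δz = (28.8 − 8.7) / (4300 − 1300) m
  = 20.1°C / 3 km = 6.7°C/km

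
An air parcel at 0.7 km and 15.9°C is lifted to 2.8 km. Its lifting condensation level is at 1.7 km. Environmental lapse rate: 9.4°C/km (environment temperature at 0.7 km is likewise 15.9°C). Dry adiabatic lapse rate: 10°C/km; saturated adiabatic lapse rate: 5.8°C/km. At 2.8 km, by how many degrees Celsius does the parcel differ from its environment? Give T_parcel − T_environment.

+3.36°C (parcel warmer than environment)

Parcel:
  700–1700 m, dry: Δz = 1 km ⇒ ΔT = -10°C; T = 5.9°C
  1700–2800 m, saturated: Δz = 1.1 km ⇒ ΔT = -6.38°C; T = -0.48°C
Environment:
  700–2800 m, environment: Δz = 2.1 km ⇒ ΔT = -19.74°C; T = -3.84°C
T_parcel − T_env = -0.48 − (-3.84) = +3.36°C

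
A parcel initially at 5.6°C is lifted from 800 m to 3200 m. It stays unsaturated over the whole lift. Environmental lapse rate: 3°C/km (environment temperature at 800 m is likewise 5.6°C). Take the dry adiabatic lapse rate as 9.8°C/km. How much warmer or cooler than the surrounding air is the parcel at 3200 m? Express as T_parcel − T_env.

Parcel:
  800–3200 m, dry: Δz = 2.4 km ⇒ ΔT = -23.52°C; T = -17.92°C
Environment:
  800–3200 m, environment: Δz = 2.4 km ⇒ ΔT = -7.2°C; T = -1.6°C
T_parcel − T_env = -17.92 − (-1.6) = -16.32°C

-16.32°C (parcel cooler than environment)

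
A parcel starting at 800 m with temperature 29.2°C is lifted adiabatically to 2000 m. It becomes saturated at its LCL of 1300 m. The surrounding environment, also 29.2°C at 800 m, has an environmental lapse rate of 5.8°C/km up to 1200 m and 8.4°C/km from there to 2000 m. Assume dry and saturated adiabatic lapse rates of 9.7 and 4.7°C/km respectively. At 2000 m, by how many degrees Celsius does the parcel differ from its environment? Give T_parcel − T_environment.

+0.9°C (parcel warmer than environment)

Parcel:
  800 → 1300 m (dry, 9.7°C/km): ΔT = -9.7 × 0.5 = -4.85°C → T = 24.35°C
  1300 → 2000 m (saturated, 4.7°C/km): ΔT = -4.7 × 0.7 = -3.29°C → T = 21.06°C
Environment:
  800 → 1200 m (environment, lower layer, 5.8°C/km): ΔT = -5.8 × 0.4 = -2.32°C → T = 26.88°C
  1200 → 2000 m (environment, upper layer, 8.4°C/km): ΔT = -8.4 × 0.8 = -6.72°C → T = 20.16°C
T_parcel − T_env = 21.06 − 20.16 = +0.9°C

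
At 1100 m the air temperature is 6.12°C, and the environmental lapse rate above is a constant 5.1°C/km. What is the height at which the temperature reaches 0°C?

2300 m

Height above start = (6.12 − 0) / 5.1 = 1.2 km
Altitude = 1100 m + 1200 m = 2300 m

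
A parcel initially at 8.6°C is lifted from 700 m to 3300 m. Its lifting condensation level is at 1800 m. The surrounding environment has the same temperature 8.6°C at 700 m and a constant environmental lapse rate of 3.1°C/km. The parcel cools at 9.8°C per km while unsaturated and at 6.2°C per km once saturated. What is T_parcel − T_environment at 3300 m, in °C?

-12.02°C (parcel cooler than environment)

Parcel:
  700 → 1800 m (dry, 9.8°C/km): ΔT = -9.8 × 1.1 = -10.78°C → T = -2.18°C
  1800 → 3300 m (saturated, 6.2°C/km): ΔT = -6.2 × 1.5 = -9.3°C → T = -11.48°C
Environment:
  700 → 3300 m (environment, 3.1°C/km): ΔT = -3.1 × 2.6 = -8.06°C → T = 0.54°C
T_parcel − T_env = -11.48 − 0.54 = -12.02°C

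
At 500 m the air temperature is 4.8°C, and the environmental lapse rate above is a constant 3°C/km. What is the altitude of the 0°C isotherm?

Height above start = (4.8 − 0) / 3 = 1.6 km
Altitude = 500 m + 1600 m = 2100 m

2100 m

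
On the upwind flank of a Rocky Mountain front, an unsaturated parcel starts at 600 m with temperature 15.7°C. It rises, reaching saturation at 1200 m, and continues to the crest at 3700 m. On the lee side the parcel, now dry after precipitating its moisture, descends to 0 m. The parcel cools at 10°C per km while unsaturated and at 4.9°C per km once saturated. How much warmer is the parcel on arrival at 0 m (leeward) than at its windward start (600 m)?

+18.75°C

Dry to 1200 m: -10 × 0.6 km = -6°C, so T = 9.7°C.
Saturated to 3700 m: -4.9 × 2.5 km = -12.25°C, so T = -2.55°C.
Dry descent to 0 m: +10 × 3.7 km = +37°C, so T = 34.45°C.
Net change vs windward start: 34.45 − 15.7 = +18.75°C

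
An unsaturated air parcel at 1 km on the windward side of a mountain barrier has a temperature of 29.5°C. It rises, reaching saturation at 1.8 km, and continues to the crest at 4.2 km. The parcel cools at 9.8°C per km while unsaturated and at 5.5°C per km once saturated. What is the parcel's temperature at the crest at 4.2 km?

From 1000 m to 1800 m (dry): cools by 9.8 × 0.8 = 7.84°C, giving 21.66°C.
From 1800 m to 4200 m (saturated): cools by 5.5 × 2.4 = 13.2°C, giving 8.46°C.

8.46°C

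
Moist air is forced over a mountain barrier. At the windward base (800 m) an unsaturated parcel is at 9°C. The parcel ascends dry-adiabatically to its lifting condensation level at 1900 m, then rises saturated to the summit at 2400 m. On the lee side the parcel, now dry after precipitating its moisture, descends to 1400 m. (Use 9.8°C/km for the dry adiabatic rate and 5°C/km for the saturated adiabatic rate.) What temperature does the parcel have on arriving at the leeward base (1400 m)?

5.52°C

From 800 m to 1900 m (dry): cools by 9.8 × 1.1 = 10.78°C, giving -1.78°C.
From 1900 m to 2400 m (saturated): cools by 5 × 0.5 = 2.5°C, giving -4.28°C.
From 2400 m to 1400 m (dry descent): warms by 9.8 × 1 = 9.8°C, giving 5.52°C.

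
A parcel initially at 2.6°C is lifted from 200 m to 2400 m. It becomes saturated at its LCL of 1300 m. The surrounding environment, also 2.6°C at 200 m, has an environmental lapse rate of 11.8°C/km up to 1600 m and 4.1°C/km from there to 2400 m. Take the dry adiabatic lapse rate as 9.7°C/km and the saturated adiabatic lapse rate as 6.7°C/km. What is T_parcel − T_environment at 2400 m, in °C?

+1.76°C (parcel warmer than environment)

Parcel:
  200–1300 m, dry: Δz = 1.1 km ⇒ ΔT = -10.67°C; T = -8.07°C
  1300–2400 m, saturated: Δz = 1.1 km ⇒ ΔT = -7.37°C; T = -15.44°C
Environment:
  200–1600 m, environment, lower layer: Δz = 1.4 km ⇒ ΔT = -16.52°C; T = -13.92°C
  1600–2400 m, environment, upper layer: Δz = 0.8 km ⇒ ΔT = -3.28°C; T = -17.2°C
T_parcel − T_env = -15.44 − (-17.2) = +1.76°C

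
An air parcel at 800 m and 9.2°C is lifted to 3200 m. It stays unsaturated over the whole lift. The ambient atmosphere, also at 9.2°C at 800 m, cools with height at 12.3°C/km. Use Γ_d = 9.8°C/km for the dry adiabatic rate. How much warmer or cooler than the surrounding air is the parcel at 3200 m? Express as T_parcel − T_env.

Parcel:
  From 800 m to 3200 m (dry): cools by 9.8 × 2.4 = 23.52°C, giving -14.32°C.
Environment:
  From 800 m to 3200 m (environment): cools by 12.3 × 2.4 = 29.52°C, giving -20.32°C.
T_parcel − T_env = -14.32 − (-20.32) = +6°C

+6°C (parcel warmer than environment)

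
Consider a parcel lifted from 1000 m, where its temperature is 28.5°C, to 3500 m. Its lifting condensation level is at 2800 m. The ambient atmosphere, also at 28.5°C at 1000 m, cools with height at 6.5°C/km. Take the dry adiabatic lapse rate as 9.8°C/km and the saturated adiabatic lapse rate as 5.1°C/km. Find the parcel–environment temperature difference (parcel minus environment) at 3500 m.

Parcel:
  1000–2800 m, dry: Δz = 1.8 km ⇒ ΔT = -17.64°C; T = 10.86°C
  2800–3500 m, saturated: Δz = 0.7 km ⇒ ΔT = -3.57°C; T = 7.29°C
Environment:
  1000–3500 m, environment: Δz = 2.5 km ⇒ ΔT = -16.25°C; T = 12.25°C
T_parcel − T_env = 7.29 − 12.25 = -4.96°C

-4.96°C (parcel cooler than environment)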